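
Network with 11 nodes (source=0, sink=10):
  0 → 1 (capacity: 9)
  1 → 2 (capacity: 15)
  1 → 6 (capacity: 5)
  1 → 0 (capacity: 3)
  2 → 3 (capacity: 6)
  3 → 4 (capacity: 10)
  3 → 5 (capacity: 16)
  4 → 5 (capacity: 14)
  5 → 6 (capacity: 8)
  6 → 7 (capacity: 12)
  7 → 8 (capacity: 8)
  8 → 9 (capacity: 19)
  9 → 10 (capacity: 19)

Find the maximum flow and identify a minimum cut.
Max flow = 8, Min cut edges: (7,8)

Maximum flow: 8
Minimum cut: (7,8)
Partition: S = [0, 1, 2, 3, 4, 5, 6, 7], T = [8, 9, 10]

Max-flow min-cut theorem verified: both equal 8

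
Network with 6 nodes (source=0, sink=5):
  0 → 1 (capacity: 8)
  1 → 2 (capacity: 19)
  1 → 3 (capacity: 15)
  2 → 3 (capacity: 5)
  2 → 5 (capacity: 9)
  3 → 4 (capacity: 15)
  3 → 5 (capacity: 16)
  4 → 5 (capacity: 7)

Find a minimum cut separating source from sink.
Min cut value = 8, edges: (0,1)

Min cut value: 8
Partition: S = [0], T = [1, 2, 3, 4, 5]
Cut edges: (0,1)

By max-flow min-cut theorem, max flow = min cut = 8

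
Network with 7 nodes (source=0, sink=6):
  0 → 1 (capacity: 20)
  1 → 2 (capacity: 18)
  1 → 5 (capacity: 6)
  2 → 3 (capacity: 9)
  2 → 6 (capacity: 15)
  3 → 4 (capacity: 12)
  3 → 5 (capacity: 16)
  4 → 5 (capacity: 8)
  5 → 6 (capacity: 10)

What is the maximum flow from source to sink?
Maximum flow = 20

Max flow: 20

Flow assignment:
  0 → 1: 20/20
  1 → 2: 15/18
  1 → 5: 5/6
  2 → 6: 15/15
  5 → 6: 5/10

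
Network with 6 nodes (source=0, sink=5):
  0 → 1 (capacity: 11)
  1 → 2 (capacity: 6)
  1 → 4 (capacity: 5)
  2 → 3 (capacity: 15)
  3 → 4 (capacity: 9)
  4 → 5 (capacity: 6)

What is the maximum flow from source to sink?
Maximum flow = 6

Max flow: 6

Flow assignment:
  0 → 1: 6/11
  1 → 2: 6/6
  2 → 3: 6/15
  3 → 4: 6/9
  4 → 5: 6/6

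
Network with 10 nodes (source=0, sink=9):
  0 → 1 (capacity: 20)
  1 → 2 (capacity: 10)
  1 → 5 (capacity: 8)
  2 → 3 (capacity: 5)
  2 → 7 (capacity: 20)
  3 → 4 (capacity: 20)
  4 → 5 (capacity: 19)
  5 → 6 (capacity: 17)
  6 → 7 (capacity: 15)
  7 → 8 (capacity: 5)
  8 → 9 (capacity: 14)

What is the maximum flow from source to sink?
Maximum flow = 5

Max flow: 5

Flow assignment:
  0 → 1: 5/20
  1 → 5: 5/8
  5 → 6: 5/17
  6 → 7: 5/15
  7 → 8: 5/5
  8 → 9: 5/14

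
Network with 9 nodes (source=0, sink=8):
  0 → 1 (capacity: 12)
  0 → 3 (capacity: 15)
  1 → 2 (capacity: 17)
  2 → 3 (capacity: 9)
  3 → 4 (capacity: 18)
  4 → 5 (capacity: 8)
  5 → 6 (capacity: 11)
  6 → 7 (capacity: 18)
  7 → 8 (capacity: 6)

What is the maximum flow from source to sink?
Maximum flow = 6

Max flow: 6

Flow assignment:
  0 → 1: 6/12
  1 → 2: 6/17
  2 → 3: 6/9
  3 → 4: 6/18
  4 → 5: 6/8
  5 → 6: 6/11
  6 → 7: 6/18
  7 → 8: 6/6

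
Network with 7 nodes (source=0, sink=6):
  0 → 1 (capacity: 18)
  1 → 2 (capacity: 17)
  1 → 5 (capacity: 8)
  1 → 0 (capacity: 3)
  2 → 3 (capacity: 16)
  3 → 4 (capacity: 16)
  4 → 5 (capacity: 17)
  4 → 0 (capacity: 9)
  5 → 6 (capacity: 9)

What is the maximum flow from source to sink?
Maximum flow = 9

Max flow: 9

Flow assignment:
  0 → 1: 18/18
  1 → 2: 10/17
  1 → 5: 8/8
  2 → 3: 10/16
  3 → 4: 10/16
  4 → 5: 1/17
  4 → 0: 9/9
  5 → 6: 9/9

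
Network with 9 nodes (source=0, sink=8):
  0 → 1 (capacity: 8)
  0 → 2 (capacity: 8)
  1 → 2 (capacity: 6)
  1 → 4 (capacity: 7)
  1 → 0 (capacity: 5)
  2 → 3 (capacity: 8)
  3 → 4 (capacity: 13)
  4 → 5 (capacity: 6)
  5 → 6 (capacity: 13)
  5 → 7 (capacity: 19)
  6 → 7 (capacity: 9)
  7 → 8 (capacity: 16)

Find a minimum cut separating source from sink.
Min cut value = 6, edges: (4,5)

Min cut value: 6
Partition: S = [0, 1, 2, 3, 4], T = [5, 6, 7, 8]
Cut edges: (4,5)

By max-flow min-cut theorem, max flow = min cut = 6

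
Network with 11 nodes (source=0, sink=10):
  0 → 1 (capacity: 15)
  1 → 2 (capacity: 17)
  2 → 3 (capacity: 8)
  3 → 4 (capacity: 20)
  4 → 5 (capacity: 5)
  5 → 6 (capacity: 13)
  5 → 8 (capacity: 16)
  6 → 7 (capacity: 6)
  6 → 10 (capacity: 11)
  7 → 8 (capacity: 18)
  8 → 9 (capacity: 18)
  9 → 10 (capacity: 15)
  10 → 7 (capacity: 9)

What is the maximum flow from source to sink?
Maximum flow = 5

Max flow: 5

Flow assignment:
  0 → 1: 5/15
  1 → 2: 5/17
  2 → 3: 5/8
  3 → 4: 5/20
  4 → 5: 5/5
  5 → 6: 5/13
  6 → 10: 5/11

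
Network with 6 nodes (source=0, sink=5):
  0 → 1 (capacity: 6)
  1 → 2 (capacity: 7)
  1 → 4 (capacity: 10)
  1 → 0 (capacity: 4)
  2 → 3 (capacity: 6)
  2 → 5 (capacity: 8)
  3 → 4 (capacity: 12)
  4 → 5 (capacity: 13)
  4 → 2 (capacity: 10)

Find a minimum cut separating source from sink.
Min cut value = 6, edges: (0,1)

Min cut value: 6
Partition: S = [0], T = [1, 2, 3, 4, 5]
Cut edges: (0,1)

By max-flow min-cut theorem, max flow = min cut = 6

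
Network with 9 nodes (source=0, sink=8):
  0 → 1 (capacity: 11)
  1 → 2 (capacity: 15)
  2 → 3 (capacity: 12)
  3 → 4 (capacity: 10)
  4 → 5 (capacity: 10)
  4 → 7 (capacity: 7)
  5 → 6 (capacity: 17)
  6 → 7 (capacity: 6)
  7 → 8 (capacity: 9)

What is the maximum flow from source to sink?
Maximum flow = 9

Max flow: 9

Flow assignment:
  0 → 1: 9/11
  1 → 2: 9/15
  2 → 3: 9/12
  3 → 4: 9/10
  4 → 5: 3/10
  4 → 7: 6/7
  5 → 6: 3/17
  6 → 7: 3/6
  7 → 8: 9/9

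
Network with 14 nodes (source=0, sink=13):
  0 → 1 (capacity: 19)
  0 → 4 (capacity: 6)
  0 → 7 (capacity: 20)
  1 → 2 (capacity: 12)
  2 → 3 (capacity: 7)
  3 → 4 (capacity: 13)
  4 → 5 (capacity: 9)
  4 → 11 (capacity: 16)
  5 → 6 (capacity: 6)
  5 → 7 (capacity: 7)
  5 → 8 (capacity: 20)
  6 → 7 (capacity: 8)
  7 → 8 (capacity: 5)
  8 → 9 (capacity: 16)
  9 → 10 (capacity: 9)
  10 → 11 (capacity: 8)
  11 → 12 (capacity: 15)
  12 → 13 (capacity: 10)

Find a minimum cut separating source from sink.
Min cut value = 10, edges: (12,13)

Min cut value: 10
Partition: S = [0, 1, 2, 3, 4, 5, 6, 7, 8, 9, 10, 11, 12], T = [13]
Cut edges: (12,13)

By max-flow min-cut theorem, max flow = min cut = 10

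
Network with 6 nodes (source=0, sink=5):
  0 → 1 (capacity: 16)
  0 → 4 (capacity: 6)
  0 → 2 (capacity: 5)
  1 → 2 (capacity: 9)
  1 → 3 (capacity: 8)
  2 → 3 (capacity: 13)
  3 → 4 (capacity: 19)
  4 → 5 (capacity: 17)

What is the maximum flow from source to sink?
Maximum flow = 17

Max flow: 17

Flow assignment:
  0 → 1: 16/16
  0 → 2: 1/5
  1 → 2: 8/9
  1 → 3: 8/8
  2 → 3: 9/13
  3 → 4: 17/19
  4 → 5: 17/17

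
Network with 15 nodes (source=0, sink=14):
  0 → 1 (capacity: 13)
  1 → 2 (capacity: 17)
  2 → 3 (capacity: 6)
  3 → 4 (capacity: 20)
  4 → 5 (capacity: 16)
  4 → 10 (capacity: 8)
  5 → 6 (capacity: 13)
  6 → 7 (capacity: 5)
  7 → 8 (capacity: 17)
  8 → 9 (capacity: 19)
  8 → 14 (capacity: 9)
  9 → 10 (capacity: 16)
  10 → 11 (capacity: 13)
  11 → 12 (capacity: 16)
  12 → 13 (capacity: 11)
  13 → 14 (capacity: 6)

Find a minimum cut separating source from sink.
Min cut value = 6, edges: (2,3)

Min cut value: 6
Partition: S = [0, 1, 2], T = [3, 4, 5, 6, 7, 8, 9, 10, 11, 12, 13, 14]
Cut edges: (2,3)

By max-flow min-cut theorem, max flow = min cut = 6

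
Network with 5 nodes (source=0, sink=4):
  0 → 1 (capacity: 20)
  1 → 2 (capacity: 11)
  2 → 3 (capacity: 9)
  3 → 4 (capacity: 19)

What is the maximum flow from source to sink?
Maximum flow = 9

Max flow: 9

Flow assignment:
  0 → 1: 9/20
  1 → 2: 9/11
  2 → 3: 9/9
  3 → 4: 9/19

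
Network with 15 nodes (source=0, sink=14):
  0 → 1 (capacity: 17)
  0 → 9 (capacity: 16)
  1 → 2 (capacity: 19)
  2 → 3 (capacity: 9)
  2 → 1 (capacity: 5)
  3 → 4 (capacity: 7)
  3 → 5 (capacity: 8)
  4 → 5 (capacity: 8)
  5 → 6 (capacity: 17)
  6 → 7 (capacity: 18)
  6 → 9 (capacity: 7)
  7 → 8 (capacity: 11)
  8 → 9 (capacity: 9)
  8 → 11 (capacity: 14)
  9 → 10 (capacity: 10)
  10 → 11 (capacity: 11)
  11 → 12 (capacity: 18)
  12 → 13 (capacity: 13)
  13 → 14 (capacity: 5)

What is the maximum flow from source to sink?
Maximum flow = 5

Max flow: 5

Flow assignment:
  0 → 1: 5/17
  1 → 2: 5/19
  2 → 3: 5/9
  3 → 4: 1/7
  3 → 5: 4/8
  4 → 5: 1/8
  5 → 6: 5/17
  6 → 7: 5/18
  7 → 8: 5/11
  8 → 9: 5/9
  9 → 10: 5/10
  10 → 11: 5/11
  11 → 12: 5/18
  12 → 13: 5/13
  13 → 14: 5/5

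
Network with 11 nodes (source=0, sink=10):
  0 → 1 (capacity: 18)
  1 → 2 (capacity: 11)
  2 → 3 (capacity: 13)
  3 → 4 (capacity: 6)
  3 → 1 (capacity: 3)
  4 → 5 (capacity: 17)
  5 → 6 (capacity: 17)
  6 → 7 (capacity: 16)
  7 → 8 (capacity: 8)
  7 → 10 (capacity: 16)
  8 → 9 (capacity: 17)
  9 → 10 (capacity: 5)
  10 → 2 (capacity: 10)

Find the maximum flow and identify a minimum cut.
Max flow = 6, Min cut edges: (3,4)

Maximum flow: 6
Minimum cut: (3,4)
Partition: S = [0, 1, 2, 3], T = [4, 5, 6, 7, 8, 9, 10]

Max-flow min-cut theorem verified: both equal 6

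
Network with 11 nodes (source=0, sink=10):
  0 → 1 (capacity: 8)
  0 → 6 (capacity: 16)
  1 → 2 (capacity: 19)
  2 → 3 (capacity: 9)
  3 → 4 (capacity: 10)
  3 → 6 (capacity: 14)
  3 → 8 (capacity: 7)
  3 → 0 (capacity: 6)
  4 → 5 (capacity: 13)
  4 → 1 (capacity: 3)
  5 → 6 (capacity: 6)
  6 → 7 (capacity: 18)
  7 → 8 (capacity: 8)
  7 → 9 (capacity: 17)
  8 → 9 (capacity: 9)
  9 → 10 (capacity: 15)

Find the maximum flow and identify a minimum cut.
Max flow = 15, Min cut edges: (9,10)

Maximum flow: 15
Minimum cut: (9,10)
Partition: S = [0, 1, 2, 3, 4, 5, 6, 7, 8, 9], T = [10]

Max-flow min-cut theorem verified: both equal 15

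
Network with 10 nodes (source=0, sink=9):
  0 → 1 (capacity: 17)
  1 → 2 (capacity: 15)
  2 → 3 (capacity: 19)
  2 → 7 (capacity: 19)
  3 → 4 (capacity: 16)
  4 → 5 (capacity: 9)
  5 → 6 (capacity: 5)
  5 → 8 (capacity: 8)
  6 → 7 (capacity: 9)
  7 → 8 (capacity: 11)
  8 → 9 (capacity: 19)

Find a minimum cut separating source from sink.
Min cut value = 15, edges: (1,2)

Min cut value: 15
Partition: S = [0, 1], T = [2, 3, 4, 5, 6, 7, 8, 9]
Cut edges: (1,2)

By max-flow min-cut theorem, max flow = min cut = 15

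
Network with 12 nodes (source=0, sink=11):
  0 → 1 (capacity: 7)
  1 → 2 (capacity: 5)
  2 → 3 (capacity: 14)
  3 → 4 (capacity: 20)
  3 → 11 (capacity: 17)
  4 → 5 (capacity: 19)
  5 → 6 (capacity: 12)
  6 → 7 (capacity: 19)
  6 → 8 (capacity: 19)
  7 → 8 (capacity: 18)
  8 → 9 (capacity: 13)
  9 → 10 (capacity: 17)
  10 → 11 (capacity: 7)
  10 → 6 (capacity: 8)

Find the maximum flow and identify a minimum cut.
Max flow = 5, Min cut edges: (1,2)

Maximum flow: 5
Minimum cut: (1,2)
Partition: S = [0, 1], T = [2, 3, 4, 5, 6, 7, 8, 9, 10, 11]

Max-flow min-cut theorem verified: both equal 5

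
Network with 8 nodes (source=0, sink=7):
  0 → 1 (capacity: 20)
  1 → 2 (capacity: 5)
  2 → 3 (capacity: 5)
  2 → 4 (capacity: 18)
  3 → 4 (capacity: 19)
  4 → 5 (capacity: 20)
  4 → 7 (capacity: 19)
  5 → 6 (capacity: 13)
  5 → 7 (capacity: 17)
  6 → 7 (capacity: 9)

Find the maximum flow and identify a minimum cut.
Max flow = 5, Min cut edges: (1,2)

Maximum flow: 5
Minimum cut: (1,2)
Partition: S = [0, 1], T = [2, 3, 4, 5, 6, 7]

Max-flow min-cut theorem verified: both equal 5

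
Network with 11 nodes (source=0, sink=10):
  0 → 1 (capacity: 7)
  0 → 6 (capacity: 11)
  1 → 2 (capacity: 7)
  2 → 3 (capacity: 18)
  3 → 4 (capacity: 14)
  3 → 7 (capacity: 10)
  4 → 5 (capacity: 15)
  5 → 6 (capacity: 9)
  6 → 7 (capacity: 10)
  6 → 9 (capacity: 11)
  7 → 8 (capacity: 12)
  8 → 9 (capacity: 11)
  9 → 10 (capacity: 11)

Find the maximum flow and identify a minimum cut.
Max flow = 11, Min cut edges: (9,10)

Maximum flow: 11
Minimum cut: (9,10)
Partition: S = [0, 1, 2, 3, 4, 5, 6, 7, 8, 9], T = [10]

Max-flow min-cut theorem verified: both equal 11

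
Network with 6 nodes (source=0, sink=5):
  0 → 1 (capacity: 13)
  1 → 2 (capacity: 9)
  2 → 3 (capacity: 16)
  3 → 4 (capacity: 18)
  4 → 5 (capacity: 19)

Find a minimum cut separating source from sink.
Min cut value = 9, edges: (1,2)

Min cut value: 9
Partition: S = [0, 1], T = [2, 3, 4, 5]
Cut edges: (1,2)

By max-flow min-cut theorem, max flow = min cut = 9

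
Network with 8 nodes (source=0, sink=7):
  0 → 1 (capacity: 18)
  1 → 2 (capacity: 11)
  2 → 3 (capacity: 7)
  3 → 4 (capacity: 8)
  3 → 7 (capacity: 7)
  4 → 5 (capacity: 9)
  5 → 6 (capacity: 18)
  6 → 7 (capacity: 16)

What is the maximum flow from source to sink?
Maximum flow = 7

Max flow: 7

Flow assignment:
  0 → 1: 7/18
  1 → 2: 7/11
  2 → 3: 7/7
  3 → 7: 7/7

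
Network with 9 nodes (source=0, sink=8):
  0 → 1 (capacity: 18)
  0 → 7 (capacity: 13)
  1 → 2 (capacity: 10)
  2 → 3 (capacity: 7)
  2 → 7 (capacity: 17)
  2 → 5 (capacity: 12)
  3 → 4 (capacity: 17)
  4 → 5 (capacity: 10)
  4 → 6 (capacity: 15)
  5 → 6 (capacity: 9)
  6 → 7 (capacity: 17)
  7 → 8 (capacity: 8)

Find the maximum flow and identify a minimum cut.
Max flow = 8, Min cut edges: (7,8)

Maximum flow: 8
Minimum cut: (7,8)
Partition: S = [0, 1, 2, 3, 4, 5, 6, 7], T = [8]

Max-flow min-cut theorem verified: both equal 8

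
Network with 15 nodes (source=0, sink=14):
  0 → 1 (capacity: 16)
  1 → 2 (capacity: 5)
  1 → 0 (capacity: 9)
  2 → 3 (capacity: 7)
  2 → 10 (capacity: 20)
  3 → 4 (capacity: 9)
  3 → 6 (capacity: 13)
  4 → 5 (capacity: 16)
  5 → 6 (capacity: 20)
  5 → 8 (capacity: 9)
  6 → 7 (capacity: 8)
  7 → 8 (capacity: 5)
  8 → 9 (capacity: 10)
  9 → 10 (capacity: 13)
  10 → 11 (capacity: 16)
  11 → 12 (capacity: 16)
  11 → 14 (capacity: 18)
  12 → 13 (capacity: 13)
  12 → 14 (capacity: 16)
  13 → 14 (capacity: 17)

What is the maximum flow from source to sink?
Maximum flow = 5

Max flow: 5

Flow assignment:
  0 → 1: 5/16
  1 → 2: 5/5
  2 → 10: 5/20
  10 → 11: 5/16
  11 → 14: 5/18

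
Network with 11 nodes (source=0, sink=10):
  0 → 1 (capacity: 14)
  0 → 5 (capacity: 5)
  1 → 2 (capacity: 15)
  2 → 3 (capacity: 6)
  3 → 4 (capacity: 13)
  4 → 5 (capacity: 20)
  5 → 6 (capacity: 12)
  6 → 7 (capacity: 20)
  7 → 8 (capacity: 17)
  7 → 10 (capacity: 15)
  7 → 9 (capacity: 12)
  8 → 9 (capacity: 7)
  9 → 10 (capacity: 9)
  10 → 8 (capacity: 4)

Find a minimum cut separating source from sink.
Min cut value = 11, edges: (0,5), (2,3)

Min cut value: 11
Partition: S = [0, 1, 2], T = [3, 4, 5, 6, 7, 8, 9, 10]
Cut edges: (0,5), (2,3)

By max-flow min-cut theorem, max flow = min cut = 11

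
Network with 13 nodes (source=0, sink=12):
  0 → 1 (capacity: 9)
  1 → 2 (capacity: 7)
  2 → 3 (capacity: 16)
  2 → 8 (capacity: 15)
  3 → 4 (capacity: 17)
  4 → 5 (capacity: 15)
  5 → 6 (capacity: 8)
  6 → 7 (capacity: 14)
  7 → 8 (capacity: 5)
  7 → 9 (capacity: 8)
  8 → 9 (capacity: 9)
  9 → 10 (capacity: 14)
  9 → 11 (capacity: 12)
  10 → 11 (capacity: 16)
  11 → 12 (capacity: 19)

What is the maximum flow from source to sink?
Maximum flow = 7

Max flow: 7

Flow assignment:
  0 → 1: 7/9
  1 → 2: 7/7
  2 → 8: 7/15
  8 → 9: 7/9
  9 → 11: 7/12
  11 → 12: 7/19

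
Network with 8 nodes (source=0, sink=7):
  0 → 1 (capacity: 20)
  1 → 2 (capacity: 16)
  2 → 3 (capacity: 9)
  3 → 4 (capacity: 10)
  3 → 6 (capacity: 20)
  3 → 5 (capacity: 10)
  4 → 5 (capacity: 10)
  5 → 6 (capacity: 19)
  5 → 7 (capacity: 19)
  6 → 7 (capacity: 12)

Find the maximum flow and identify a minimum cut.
Max flow = 9, Min cut edges: (2,3)

Maximum flow: 9
Minimum cut: (2,3)
Partition: S = [0, 1, 2], T = [3, 4, 5, 6, 7]

Max-flow min-cut theorem verified: both equal 9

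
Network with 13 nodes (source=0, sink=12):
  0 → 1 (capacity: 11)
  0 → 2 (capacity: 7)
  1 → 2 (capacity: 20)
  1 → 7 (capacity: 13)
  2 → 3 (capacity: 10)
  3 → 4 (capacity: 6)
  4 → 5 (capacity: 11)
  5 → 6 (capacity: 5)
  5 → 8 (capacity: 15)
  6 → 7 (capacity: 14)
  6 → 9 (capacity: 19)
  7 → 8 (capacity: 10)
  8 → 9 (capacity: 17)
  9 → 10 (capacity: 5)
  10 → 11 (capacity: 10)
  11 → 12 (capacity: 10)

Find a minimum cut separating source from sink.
Min cut value = 5, edges: (9,10)

Min cut value: 5
Partition: S = [0, 1, 2, 3, 4, 5, 6, 7, 8, 9], T = [10, 11, 12]
Cut edges: (9,10)

By max-flow min-cut theorem, max flow = min cut = 5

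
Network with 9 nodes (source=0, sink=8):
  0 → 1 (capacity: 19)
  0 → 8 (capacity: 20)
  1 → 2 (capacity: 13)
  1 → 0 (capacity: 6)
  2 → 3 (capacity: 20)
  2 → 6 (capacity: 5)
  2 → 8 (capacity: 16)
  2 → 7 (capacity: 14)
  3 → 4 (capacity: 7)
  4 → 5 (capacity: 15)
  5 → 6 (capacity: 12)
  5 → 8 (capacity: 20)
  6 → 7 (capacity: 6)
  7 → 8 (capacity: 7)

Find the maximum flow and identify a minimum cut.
Max flow = 33, Min cut edges: (0,8), (1,2)

Maximum flow: 33
Minimum cut: (0,8), (1,2)
Partition: S = [0, 1], T = [2, 3, 4, 5, 6, 7, 8]

Max-flow min-cut theorem verified: both equal 33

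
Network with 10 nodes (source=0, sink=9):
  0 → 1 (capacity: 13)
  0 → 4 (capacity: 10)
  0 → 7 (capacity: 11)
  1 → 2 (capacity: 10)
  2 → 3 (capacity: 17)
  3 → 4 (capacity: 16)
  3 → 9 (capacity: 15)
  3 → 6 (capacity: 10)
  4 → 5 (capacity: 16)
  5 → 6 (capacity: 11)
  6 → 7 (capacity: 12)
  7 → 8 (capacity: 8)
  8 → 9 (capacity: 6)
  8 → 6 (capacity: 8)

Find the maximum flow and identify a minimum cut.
Max flow = 16, Min cut edges: (1,2), (8,9)

Maximum flow: 16
Minimum cut: (1,2), (8,9)
Partition: S = [0, 1, 4, 5, 6, 7, 8], T = [2, 3, 9]

Max-flow min-cut theorem verified: both equal 16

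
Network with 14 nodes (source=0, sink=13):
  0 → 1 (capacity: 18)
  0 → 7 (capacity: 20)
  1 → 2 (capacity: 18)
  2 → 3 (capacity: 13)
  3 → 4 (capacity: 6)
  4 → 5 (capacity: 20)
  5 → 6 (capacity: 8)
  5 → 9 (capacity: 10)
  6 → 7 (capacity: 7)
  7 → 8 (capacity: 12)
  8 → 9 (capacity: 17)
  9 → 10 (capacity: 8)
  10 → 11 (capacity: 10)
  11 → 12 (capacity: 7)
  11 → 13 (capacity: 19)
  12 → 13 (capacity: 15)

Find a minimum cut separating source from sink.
Min cut value = 8, edges: (9,10)

Min cut value: 8
Partition: S = [0, 1, 2, 3, 4, 5, 6, 7, 8, 9], T = [10, 11, 12, 13]
Cut edges: (9,10)

By max-flow min-cut theorem, max flow = min cut = 8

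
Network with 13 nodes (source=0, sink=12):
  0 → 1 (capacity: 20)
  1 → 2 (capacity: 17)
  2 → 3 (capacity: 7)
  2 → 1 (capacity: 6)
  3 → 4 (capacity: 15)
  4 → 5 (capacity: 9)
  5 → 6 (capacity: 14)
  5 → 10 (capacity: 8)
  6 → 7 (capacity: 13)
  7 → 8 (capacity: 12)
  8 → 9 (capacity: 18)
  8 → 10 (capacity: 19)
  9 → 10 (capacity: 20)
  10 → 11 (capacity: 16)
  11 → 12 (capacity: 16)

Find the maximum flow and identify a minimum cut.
Max flow = 7, Min cut edges: (2,3)

Maximum flow: 7
Minimum cut: (2,3)
Partition: S = [0, 1, 2], T = [3, 4, 5, 6, 7, 8, 9, 10, 11, 12]

Max-flow min-cut theorem verified: both equal 7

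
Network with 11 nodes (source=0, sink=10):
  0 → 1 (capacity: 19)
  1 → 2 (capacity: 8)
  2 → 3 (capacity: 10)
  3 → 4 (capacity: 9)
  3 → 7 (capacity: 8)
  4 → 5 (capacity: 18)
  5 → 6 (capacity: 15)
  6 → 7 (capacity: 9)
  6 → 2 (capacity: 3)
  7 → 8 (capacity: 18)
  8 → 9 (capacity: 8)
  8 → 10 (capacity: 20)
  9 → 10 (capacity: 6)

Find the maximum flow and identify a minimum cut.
Max flow = 8, Min cut edges: (1,2)

Maximum flow: 8
Minimum cut: (1,2)
Partition: S = [0, 1], T = [2, 3, 4, 5, 6, 7, 8, 9, 10]

Max-flow min-cut theorem verified: both equal 8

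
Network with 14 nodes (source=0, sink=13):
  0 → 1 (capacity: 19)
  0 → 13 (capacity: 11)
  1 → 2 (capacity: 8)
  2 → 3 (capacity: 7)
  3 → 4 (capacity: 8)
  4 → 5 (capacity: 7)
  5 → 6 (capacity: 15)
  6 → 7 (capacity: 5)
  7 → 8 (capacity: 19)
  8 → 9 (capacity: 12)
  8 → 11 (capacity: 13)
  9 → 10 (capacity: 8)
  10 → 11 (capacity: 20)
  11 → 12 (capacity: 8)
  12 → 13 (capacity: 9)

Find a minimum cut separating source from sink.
Min cut value = 16, edges: (0,13), (6,7)

Min cut value: 16
Partition: S = [0, 1, 2, 3, 4, 5, 6], T = [7, 8, 9, 10, 11, 12, 13]
Cut edges: (0,13), (6,7)

By max-flow min-cut theorem, max flow = min cut = 16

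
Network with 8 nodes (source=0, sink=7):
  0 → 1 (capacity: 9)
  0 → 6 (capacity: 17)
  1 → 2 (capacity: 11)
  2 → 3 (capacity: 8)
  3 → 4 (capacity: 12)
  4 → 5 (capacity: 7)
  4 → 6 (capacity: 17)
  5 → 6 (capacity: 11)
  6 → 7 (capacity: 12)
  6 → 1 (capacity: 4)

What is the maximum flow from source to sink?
Maximum flow = 12

Max flow: 12

Flow assignment:
  0 → 1: 8/9
  0 → 6: 4/17
  1 → 2: 8/11
  2 → 3: 8/8
  3 → 4: 8/12
  4 → 6: 8/17
  6 → 7: 12/12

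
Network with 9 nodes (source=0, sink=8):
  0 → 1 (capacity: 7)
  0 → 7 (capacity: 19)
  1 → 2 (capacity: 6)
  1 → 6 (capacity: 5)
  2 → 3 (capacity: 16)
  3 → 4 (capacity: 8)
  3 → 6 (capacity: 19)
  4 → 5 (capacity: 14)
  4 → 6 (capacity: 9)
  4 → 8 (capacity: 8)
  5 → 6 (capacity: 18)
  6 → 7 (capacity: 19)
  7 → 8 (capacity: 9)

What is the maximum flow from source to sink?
Maximum flow = 15

Max flow: 15

Flow assignment:
  0 → 1: 6/7
  0 → 7: 9/19
  1 → 2: 6/6
  2 → 3: 6/16
  3 → 4: 6/8
  4 → 8: 6/8
  7 → 8: 9/9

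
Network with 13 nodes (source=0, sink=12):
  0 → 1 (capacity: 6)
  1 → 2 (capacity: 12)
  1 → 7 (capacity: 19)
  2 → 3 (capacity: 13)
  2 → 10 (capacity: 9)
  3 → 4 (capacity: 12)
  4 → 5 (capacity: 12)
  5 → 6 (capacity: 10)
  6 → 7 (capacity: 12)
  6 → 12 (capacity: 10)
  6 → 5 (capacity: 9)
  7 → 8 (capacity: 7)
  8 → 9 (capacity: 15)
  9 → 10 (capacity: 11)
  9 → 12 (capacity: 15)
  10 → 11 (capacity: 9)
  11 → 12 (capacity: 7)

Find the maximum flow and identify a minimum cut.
Max flow = 6, Min cut edges: (0,1)

Maximum flow: 6
Minimum cut: (0,1)
Partition: S = [0], T = [1, 2, 3, 4, 5, 6, 7, 8, 9, 10, 11, 12]

Max-flow min-cut theorem verified: both equal 6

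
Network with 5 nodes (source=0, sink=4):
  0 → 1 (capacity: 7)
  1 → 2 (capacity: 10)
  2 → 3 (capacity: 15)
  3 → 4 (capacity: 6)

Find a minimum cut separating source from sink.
Min cut value = 6, edges: (3,4)

Min cut value: 6
Partition: S = [0, 1, 2, 3], T = [4]
Cut edges: (3,4)

By max-flow min-cut theorem, max flow = min cut = 6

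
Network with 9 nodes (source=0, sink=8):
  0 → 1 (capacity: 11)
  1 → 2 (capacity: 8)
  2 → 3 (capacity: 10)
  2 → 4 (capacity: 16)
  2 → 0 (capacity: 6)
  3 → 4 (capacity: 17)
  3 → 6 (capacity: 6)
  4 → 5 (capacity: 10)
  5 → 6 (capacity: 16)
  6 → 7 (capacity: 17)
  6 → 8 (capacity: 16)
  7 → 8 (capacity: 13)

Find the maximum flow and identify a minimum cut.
Max flow = 8, Min cut edges: (1,2)

Maximum flow: 8
Minimum cut: (1,2)
Partition: S = [0, 1], T = [2, 3, 4, 5, 6, 7, 8]

Max-flow min-cut theorem verified: both equal 8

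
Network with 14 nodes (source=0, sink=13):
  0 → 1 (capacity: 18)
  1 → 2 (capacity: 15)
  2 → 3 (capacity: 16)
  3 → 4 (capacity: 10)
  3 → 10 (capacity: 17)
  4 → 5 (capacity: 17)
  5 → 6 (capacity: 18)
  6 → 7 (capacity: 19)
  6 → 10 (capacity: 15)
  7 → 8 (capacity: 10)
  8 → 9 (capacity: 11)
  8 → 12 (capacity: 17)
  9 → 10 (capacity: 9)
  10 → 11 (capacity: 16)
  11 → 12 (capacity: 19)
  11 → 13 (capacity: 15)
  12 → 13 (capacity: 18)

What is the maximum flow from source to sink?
Maximum flow = 15

Max flow: 15

Flow assignment:
  0 → 1: 15/18
  1 → 2: 15/15
  2 → 3: 15/16
  3 → 10: 15/17
  10 → 11: 15/16
  11 → 13: 15/15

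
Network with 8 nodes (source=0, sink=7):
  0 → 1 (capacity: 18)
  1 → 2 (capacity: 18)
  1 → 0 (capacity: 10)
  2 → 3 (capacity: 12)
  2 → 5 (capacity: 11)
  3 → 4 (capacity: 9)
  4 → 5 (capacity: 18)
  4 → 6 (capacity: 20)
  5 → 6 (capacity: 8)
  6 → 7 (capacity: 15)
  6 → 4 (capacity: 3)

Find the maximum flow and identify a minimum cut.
Max flow = 15, Min cut edges: (6,7)

Maximum flow: 15
Minimum cut: (6,7)
Partition: S = [0, 1, 2, 3, 4, 5, 6], T = [7]

Max-flow min-cut theorem verified: both equal 15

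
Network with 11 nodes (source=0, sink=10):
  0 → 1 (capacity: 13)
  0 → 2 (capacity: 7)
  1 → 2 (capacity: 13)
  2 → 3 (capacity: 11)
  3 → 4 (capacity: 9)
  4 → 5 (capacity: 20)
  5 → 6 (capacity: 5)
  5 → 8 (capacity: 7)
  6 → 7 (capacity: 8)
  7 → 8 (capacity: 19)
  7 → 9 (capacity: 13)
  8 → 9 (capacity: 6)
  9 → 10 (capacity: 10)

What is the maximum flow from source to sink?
Maximum flow = 9

Max flow: 9

Flow assignment:
  0 → 1: 4/13
  0 → 2: 5/7
  1 → 2: 4/13
  2 → 3: 9/11
  3 → 4: 9/9
  4 → 5: 9/20
  5 → 6: 3/5
  5 → 8: 6/7
  6 → 7: 3/8
  7 → 9: 3/13
  8 → 9: 6/6
  9 → 10: 9/10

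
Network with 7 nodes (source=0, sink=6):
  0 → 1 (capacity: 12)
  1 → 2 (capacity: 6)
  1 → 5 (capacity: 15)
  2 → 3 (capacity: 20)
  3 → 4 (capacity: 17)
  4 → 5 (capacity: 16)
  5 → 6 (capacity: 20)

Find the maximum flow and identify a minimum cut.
Max flow = 12, Min cut edges: (0,1)

Maximum flow: 12
Minimum cut: (0,1)
Partition: S = [0], T = [1, 2, 3, 4, 5, 6]

Max-flow min-cut theorem verified: both equal 12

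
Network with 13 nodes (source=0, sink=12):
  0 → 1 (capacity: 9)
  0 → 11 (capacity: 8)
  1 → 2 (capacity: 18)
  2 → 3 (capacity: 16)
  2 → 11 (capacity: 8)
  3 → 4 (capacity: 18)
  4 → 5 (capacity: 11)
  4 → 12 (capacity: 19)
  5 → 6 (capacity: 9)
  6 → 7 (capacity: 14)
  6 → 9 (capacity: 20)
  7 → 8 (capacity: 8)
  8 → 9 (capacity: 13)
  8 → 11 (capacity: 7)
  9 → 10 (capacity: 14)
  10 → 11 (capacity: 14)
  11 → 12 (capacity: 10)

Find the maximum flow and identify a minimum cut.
Max flow = 17, Min cut edges: (0,1), (0,11)

Maximum flow: 17
Minimum cut: (0,1), (0,11)
Partition: S = [0], T = [1, 2, 3, 4, 5, 6, 7, 8, 9, 10, 11, 12]

Max-flow min-cut theorem verified: both equal 17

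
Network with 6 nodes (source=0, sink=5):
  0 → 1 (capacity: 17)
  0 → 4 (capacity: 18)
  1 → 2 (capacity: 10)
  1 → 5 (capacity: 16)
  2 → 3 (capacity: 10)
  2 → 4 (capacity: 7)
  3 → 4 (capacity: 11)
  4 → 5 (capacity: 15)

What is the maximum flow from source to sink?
Maximum flow = 31

Max flow: 31

Flow assignment:
  0 → 1: 17/17
  0 → 4: 14/18
  1 → 2: 1/10
  1 → 5: 16/16
  2 → 4: 1/7
  4 → 5: 15/15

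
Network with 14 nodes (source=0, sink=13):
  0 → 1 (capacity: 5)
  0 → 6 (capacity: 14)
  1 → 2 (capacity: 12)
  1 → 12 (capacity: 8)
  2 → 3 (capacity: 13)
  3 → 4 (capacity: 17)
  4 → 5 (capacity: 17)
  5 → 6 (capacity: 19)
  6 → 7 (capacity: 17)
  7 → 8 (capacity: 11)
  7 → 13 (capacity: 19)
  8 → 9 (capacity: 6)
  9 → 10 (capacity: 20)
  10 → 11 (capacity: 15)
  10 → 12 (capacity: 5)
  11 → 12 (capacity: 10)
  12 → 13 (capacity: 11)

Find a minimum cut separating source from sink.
Min cut value = 19, edges: (0,1), (0,6)

Min cut value: 19
Partition: S = [0], T = [1, 2, 3, 4, 5, 6, 7, 8, 9, 10, 11, 12, 13]
Cut edges: (0,1), (0,6)

By max-flow min-cut theorem, max flow = min cut = 19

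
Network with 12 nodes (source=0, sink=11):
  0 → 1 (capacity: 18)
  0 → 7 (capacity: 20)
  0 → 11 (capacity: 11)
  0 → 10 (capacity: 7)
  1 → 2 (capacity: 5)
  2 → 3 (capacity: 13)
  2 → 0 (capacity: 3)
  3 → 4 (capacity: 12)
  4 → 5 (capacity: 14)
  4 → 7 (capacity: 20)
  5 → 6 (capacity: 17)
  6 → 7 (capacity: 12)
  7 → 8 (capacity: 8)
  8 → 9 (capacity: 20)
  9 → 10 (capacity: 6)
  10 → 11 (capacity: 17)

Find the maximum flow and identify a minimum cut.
Max flow = 24, Min cut edges: (0,11), (0,10), (9,10)

Maximum flow: 24
Minimum cut: (0,11), (0,10), (9,10)
Partition: S = [0, 1, 2, 3, 4, 5, 6, 7, 8, 9], T = [10, 11]

Max-flow min-cut theorem verified: both equal 24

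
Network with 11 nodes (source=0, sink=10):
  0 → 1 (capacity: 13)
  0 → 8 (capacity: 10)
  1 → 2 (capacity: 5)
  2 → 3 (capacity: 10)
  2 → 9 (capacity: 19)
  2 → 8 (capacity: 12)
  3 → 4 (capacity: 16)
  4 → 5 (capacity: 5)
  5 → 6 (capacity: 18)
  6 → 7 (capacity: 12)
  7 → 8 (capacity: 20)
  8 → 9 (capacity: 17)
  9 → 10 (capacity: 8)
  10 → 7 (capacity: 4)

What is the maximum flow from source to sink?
Maximum flow = 8

Max flow: 8

Flow assignment:
  0 → 1: 5/13
  0 → 8: 3/10
  1 → 2: 5/5
  2 → 8: 5/12
  8 → 9: 8/17
  9 → 10: 8/8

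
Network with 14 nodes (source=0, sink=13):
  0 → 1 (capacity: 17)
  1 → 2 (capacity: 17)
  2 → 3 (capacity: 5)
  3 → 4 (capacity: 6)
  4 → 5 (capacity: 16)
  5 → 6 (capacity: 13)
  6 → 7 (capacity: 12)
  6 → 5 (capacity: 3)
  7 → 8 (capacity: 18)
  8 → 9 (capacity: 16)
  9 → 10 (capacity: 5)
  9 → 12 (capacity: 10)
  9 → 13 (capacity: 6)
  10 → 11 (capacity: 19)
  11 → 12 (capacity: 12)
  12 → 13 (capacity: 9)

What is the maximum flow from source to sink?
Maximum flow = 5

Max flow: 5

Flow assignment:
  0 → 1: 5/17
  1 → 2: 5/17
  2 → 3: 5/5
  3 → 4: 5/6
  4 → 5: 5/16
  5 → 6: 5/13
  6 → 7: 5/12
  7 → 8: 5/18
  8 → 9: 5/16
  9 → 13: 5/6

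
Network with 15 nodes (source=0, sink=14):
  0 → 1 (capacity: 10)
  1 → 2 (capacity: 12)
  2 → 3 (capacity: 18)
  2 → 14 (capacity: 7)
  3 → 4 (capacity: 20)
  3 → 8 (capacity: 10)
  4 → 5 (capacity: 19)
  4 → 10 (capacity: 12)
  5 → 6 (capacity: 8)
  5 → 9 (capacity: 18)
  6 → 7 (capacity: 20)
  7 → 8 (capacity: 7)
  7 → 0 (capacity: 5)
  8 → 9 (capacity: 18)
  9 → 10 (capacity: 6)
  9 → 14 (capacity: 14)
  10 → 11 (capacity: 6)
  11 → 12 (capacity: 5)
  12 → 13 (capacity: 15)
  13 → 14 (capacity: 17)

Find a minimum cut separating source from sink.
Min cut value = 10, edges: (0,1)

Min cut value: 10
Partition: S = [0], T = [1, 2, 3, 4, 5, 6, 7, 8, 9, 10, 11, 12, 13, 14]
Cut edges: (0,1)

By max-flow min-cut theorem, max flow = min cut = 10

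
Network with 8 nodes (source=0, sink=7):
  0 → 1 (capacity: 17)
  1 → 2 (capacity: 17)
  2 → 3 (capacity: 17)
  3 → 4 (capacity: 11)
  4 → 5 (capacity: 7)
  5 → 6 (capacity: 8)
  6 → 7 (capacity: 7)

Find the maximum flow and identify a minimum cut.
Max flow = 7, Min cut edges: (6,7)

Maximum flow: 7
Minimum cut: (6,7)
Partition: S = [0, 1, 2, 3, 4, 5, 6], T = [7]

Max-flow min-cut theorem verified: both equal 7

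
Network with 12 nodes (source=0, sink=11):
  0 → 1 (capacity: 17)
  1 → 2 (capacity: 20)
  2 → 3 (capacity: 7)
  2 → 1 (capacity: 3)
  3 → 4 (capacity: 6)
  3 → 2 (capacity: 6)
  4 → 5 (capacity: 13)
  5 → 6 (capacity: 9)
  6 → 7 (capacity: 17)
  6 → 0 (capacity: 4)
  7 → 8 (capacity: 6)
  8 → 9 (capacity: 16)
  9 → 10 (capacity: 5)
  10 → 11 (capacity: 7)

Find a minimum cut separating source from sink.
Min cut value = 5, edges: (9,10)

Min cut value: 5
Partition: S = [0, 1, 2, 3, 4, 5, 6, 7, 8, 9], T = [10, 11]
Cut edges: (9,10)

By max-flow min-cut theorem, max flow = min cut = 5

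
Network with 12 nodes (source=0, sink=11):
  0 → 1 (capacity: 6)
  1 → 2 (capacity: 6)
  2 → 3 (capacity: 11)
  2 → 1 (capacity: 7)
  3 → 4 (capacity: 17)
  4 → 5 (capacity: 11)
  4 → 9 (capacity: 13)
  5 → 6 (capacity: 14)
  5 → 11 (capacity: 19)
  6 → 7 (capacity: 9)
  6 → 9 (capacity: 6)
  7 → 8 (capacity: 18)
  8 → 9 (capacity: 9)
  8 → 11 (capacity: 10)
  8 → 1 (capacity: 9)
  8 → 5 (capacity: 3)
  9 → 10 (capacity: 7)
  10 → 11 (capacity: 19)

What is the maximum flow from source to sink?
Maximum flow = 6

Max flow: 6

Flow assignment:
  0 → 1: 6/6
  1 → 2: 6/6
  2 → 3: 6/11
  3 → 4: 6/17
  4 → 5: 6/11
  5 → 11: 6/19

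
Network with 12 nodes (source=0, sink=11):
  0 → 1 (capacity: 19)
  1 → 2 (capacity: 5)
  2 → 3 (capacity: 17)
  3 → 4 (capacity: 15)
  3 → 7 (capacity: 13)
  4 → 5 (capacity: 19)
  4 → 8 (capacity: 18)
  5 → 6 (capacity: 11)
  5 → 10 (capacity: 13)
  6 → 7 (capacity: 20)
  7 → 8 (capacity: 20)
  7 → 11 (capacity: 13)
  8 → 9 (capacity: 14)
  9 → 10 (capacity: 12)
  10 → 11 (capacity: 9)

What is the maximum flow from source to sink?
Maximum flow = 5

Max flow: 5

Flow assignment:
  0 → 1: 5/19
  1 → 2: 5/5
  2 → 3: 5/17
  3 → 7: 5/13
  7 → 11: 5/13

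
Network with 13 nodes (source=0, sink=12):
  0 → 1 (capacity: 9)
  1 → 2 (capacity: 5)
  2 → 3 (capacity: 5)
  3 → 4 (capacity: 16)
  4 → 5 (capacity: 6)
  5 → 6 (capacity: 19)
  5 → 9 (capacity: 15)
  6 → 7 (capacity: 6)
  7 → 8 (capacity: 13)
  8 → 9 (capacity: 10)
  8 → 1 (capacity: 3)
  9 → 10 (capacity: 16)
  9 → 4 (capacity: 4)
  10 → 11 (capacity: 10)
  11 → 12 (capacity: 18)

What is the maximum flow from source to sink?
Maximum flow = 5

Max flow: 5

Flow assignment:
  0 → 1: 5/9
  1 → 2: 5/5
  2 → 3: 5/5
  3 → 4: 5/16
  4 → 5: 5/6
  5 → 9: 5/15
  9 → 10: 5/16
  10 → 11: 5/10
  11 → 12: 5/18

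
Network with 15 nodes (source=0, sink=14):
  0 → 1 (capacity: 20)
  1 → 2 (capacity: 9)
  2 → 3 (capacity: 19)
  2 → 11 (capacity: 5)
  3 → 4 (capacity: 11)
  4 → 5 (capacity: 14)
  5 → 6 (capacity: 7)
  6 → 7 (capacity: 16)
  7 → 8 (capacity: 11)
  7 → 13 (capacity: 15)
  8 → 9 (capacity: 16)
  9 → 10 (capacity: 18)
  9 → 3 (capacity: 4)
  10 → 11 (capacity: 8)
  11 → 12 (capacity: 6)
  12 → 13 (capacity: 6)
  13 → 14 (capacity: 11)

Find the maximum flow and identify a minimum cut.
Max flow = 9, Min cut edges: (1,2)

Maximum flow: 9
Minimum cut: (1,2)
Partition: S = [0, 1], T = [2, 3, 4, 5, 6, 7, 8, 9, 10, 11, 12, 13, 14]

Max-flow min-cut theorem verified: both equal 9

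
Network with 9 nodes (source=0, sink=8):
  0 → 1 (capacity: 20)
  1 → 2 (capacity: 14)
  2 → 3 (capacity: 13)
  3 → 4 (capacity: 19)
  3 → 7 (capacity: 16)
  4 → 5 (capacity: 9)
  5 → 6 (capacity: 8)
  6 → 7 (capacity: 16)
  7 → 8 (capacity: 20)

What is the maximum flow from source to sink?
Maximum flow = 13

Max flow: 13

Flow assignment:
  0 → 1: 13/20
  1 → 2: 13/14
  2 → 3: 13/13
  3 → 7: 13/16
  7 → 8: 13/20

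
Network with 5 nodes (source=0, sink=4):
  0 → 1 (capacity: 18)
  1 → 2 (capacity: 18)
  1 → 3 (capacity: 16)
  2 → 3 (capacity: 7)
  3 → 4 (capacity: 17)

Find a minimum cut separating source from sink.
Min cut value = 17, edges: (3,4)

Min cut value: 17
Partition: S = [0, 1, 2, 3], T = [4]
Cut edges: (3,4)

By max-flow min-cut theorem, max flow = min cut = 17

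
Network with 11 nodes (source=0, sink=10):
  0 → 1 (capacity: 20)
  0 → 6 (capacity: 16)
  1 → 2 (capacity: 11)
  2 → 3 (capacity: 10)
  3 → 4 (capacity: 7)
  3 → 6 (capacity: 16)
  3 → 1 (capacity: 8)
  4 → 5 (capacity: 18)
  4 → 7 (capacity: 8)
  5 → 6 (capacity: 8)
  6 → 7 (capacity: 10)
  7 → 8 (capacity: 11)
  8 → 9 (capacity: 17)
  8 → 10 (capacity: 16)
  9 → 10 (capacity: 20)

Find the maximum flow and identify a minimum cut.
Max flow = 11, Min cut edges: (7,8)

Maximum flow: 11
Minimum cut: (7,8)
Partition: S = [0, 1, 2, 3, 4, 5, 6, 7], T = [8, 9, 10]

Max-flow min-cut theorem verified: both equal 11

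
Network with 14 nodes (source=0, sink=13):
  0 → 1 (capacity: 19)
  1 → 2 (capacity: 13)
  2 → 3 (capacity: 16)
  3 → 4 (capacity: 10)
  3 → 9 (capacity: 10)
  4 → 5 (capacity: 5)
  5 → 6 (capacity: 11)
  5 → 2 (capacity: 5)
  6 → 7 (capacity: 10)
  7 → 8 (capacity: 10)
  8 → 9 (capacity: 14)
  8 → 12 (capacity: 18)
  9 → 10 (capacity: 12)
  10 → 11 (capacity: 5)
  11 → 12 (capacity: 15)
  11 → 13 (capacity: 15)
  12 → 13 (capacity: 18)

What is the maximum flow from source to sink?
Maximum flow = 10

Max flow: 10

Flow assignment:
  0 → 1: 10/19
  1 → 2: 10/13
  2 → 3: 10/16
  3 → 4: 5/10
  3 → 9: 5/10
  4 → 5: 5/5
  5 → 6: 5/11
  6 → 7: 5/10
  7 → 8: 5/10
  8 → 12: 5/18
  9 → 10: 5/12
  10 → 11: 5/5
  11 → 13: 5/15
  12 → 13: 5/18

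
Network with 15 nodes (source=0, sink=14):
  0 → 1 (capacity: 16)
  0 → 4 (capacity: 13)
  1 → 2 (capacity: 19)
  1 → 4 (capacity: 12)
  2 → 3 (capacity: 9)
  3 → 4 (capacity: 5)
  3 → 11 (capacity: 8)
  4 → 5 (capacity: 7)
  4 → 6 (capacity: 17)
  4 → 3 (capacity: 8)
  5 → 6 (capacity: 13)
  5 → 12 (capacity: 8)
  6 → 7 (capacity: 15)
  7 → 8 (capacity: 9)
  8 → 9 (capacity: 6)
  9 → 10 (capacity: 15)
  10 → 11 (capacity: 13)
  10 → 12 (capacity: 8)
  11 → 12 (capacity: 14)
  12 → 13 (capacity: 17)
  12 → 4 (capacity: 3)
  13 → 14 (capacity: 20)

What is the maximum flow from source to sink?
Maximum flow = 17

Max flow: 17

Flow assignment:
  0 → 1: 16/16
  0 → 4: 1/13
  1 → 2: 9/19
  1 → 4: 7/12
  2 → 3: 9/9
  3 → 4: 1/5
  3 → 11: 8/8
  4 → 5: 3/7
  4 → 6: 6/17
  5 → 12: 3/8
  6 → 7: 6/15
  7 → 8: 6/9
  8 → 9: 6/6
  9 → 10: 6/15
  10 → 12: 6/8
  11 → 12: 8/14
  12 → 13: 17/17
  13 → 14: 17/20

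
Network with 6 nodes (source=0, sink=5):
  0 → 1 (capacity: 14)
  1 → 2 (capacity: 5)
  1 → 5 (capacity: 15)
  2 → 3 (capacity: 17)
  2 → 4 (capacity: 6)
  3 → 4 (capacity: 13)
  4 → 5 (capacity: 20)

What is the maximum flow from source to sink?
Maximum flow = 14

Max flow: 14

Flow assignment:
  0 → 1: 14/14
  1 → 5: 14/15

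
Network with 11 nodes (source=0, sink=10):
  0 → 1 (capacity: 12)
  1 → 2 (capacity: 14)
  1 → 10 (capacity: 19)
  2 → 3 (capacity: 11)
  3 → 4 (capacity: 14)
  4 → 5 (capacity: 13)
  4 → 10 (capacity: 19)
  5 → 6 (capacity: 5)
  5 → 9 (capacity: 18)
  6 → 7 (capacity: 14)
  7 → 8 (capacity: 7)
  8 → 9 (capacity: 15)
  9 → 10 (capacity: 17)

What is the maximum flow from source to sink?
Maximum flow = 12

Max flow: 12

Flow assignment:
  0 → 1: 12/12
  1 → 10: 12/19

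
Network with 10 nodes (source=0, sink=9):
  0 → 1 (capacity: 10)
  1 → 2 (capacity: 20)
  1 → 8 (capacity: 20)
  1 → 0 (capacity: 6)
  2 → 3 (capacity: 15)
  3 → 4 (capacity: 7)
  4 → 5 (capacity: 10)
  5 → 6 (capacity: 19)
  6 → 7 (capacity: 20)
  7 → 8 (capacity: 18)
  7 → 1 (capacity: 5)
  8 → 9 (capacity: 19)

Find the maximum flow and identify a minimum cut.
Max flow = 10, Min cut edges: (0,1)

Maximum flow: 10
Minimum cut: (0,1)
Partition: S = [0], T = [1, 2, 3, 4, 5, 6, 7, 8, 9]

Max-flow min-cut theorem verified: both equal 10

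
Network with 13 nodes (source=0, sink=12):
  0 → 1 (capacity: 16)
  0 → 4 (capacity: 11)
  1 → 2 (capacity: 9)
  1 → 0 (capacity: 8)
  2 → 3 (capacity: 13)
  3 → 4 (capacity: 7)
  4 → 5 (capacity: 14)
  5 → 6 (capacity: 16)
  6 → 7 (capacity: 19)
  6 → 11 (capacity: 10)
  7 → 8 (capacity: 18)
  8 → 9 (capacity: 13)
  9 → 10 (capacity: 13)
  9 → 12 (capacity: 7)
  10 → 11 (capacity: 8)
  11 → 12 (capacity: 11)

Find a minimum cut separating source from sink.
Min cut value = 14, edges: (4,5)

Min cut value: 14
Partition: S = [0, 1, 2, 3, 4], T = [5, 6, 7, 8, 9, 10, 11, 12]
Cut edges: (4,5)

By max-flow min-cut theorem, max flow = min cut = 14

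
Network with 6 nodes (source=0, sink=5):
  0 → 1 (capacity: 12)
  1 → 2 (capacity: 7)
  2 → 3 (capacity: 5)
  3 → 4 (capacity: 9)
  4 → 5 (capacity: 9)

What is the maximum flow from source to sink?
Maximum flow = 5

Max flow: 5

Flow assignment:
  0 → 1: 5/12
  1 → 2: 5/7
  2 → 3: 5/5
  3 → 4: 5/9
  4 → 5: 5/9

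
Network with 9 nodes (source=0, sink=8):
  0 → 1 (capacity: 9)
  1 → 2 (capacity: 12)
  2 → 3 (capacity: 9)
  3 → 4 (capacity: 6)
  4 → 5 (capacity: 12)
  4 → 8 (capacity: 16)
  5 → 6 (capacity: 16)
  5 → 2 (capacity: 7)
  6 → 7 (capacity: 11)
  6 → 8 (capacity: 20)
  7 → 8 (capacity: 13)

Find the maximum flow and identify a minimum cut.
Max flow = 6, Min cut edges: (3,4)

Maximum flow: 6
Minimum cut: (3,4)
Partition: S = [0, 1, 2, 3], T = [4, 5, 6, 7, 8]

Max-flow min-cut theorem verified: both equal 6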